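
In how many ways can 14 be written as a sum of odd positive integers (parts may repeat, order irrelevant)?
p_odd(14) = 22

Partitions of 14 using only odd parts 1, 3, 5, …: 13+1, 11+3, 11+1+1+1, 9+5, 9+3+1+1, 9+1+1+1+1+1, 7+7, 7+5+1+1, 7+3+3+1, 7+3+1+1+1+1, 7+1+1+1+1+1+1+1, 5+5+3+1, 5+5+1+1+1+1, 5+3+3+3, 5+3+3+1+1+1, 5+3+1+1+1+1+1+1, 5+1+1+1+1+1+1+1+1+1, 3+3+3+3+1+1, 3+3+3+1+1+1+1+1, 3+3+1+1+1+1+1+1+1+1, 3+1+1+1+1+1+1+1+1+1+1+1, 1+1+1+1+1+1+1+1+1+1+1+1+1+1. There are 22. (Euler: this equals q(14), the number of distinct-part partitions.)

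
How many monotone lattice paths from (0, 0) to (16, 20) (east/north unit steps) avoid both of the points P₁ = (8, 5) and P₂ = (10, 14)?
Number of paths = 4930042788

Inclusion–exclusion. Total paths: C(36, 16) = 7307872110. Through P₁: C(13, 8)·C(23, 8) = 631034118. Through P₂: C(24, 10)·C(12, 6) = 1812200544. Since P₁ is strictly southwest of P₂, a monotone path through both must visit P₁ then P₂; paths through both = C(13, 8)·C(11, 2)·C(12, 6) = 65405340. Avoid both = 7307872110 − 631034118 − 1812200544 + 65405340 = 4930042788.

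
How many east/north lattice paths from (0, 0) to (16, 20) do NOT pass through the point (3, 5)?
Number of paths = 5211111150

Total paths from (0, 0) to (16, 20): C(36, 16) = 7307872110. Paths through (3, 5): (paths (0, 0) → (3, 5)) × (paths (3, 5) → (16, 20)) = C(8, 3) · C(28, 13) = 56 · 37442160 = 2096760960. Avoidance count = 7307872110 − 2096760960 = 5211111150.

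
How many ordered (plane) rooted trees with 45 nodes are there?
C_44 = 583300119592996693088040

These ordered rooted trees are counted by the Catalan number C_n = (1/(n + 1)) · C(2n, n). For n = 44: C_44 = (1/45) · C(88, 44) = 26248505381684851188961800/45 = 583300119592996693088040.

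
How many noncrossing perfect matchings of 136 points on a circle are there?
C_68 = 86218923998960285726185640663701108500

These noncrossing handshakes are counted by the Catalan number C_n = (1/(n + 1)) · C(2n, n). For n = 68: C_68 = (1/69) · C(136, 68) = 5949105755928259715106809205795376486500/69 = 86218923998960285726185640663701108500.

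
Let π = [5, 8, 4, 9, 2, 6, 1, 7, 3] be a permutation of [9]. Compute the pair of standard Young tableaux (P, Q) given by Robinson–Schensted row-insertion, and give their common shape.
P = [1, 3, 7] / [2, 6, 9] / [4, 8] / [5];  Q = [1, 2, 4] / [3, 6, 8] / [5, 9] / [7];  common shape = (3, 3, 2, 1)

Row-insert the values π_1, π_2, … into P one at a time, bumping the leftmost entry strictly greater than the inserted value down to the next row. The recording tableau Q records, in position (i, j), the step at which that cell was added to P.
  Insert 5 (step 1): P = [5];  Q = [1]
  Insert 8 (step 2): P = [5, 8];  Q = [1, 2]
  Insert 4 (step 3): P = [4, 8] / [5];  Q = [1, 2] / [3]
  Insert 9 (step 4): P = [4, 8, 9] / [5];  Q = [1, 2, 4] / [3]
  Insert 2 (step 5): P = [2, 8, 9] / [4] / [5];  Q = [1, 2, 4] / [3] / [5]
  Insert 6 (step 6): P = [2, 6, 9] / [4, 8] / [5];  Q = [1, 2, 4] / [3, 6] / [5]
  Insert 1 (step 7): P = [1, 6, 9] / [2, 8] / [4] / [5];  Q = [1, 2, 4] / [3, 6] / [5] / [7]
  Insert 7 (step 8): P = [1, 6, 7] / [2, 8, 9] / [4] / [5];  Q = [1, 2, 4] / [3, 6, 8] / [5] / [7]
  Insert 3 (step 9): P = [1, 3, 7] / [2, 6, 9] / [4, 8] / [5];  Q = [1, 2, 4] / [3, 6, 8] / [5, 9] / [7]
Final shape: (3, 3, 2, 1).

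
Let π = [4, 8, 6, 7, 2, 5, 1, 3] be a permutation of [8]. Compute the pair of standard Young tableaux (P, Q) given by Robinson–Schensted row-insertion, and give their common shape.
P = [1, 3, 7] / [2, 5] / [4, 6] / [8];  Q = [1, 2, 4] / [3, 6] / [5, 8] / [7];  common shape = (3, 2, 2, 1)

Row-insert the values π_1, π_2, … into P one at a time, bumping the leftmost entry strictly greater than the inserted value down to the next row. The recording tableau Q records, in position (i, j), the step at which that cell was added to P.
  Insert 4 (step 1): P = [4];  Q = [1]
  Insert 8 (step 2): P = [4, 8];  Q = [1, 2]
  Insert 6 (step 3): P = [4, 6] / [8];  Q = [1, 2] / [3]
  Insert 7 (step 4): P = [4, 6, 7] / [8];  Q = [1, 2, 4] / [3]
  Insert 2 (step 5): P = [2, 6, 7] / [4] / [8];  Q = [1, 2, 4] / [3] / [5]
  Insert 5 (step 6): P = [2, 5, 7] / [4, 6] / [8];  Q = [1, 2, 4] / [3, 6] / [5]
  Insert 1 (step 7): P = [1, 5, 7] / [2, 6] / [4] / [8];  Q = [1, 2, 4] / [3, 6] / [5] / [7]
  Insert 3 (step 8): P = [1, 3, 7] / [2, 5] / [4, 6] / [8];  Q = [1, 2, 4] / [3, 6] / [5, 8] / [7]
Final shape: (3, 2, 2, 1).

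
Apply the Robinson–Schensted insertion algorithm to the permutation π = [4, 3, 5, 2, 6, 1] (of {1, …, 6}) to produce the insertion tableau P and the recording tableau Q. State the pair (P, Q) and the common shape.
P = [1, 5, 6] / [2] / [3] / [4];  Q = [1, 3, 5] / [2] / [4] / [6];  common shape = (3, 1, 1, 1)

Row-insert the values π_1, π_2, … into P one at a time, bumping the leftmost entry strictly greater than the inserted value down to the next row. The recording tableau Q records, in position (i, j), the step at which that cell was added to P.
  Insert 4 (step 1): P = [4];  Q = [1]
  Insert 3 (step 2): P = [3] / [4];  Q = [1] / [2]
  Insert 5 (step 3): P = [3, 5] / [4];  Q = [1, 3] / [2]
  Insert 2 (step 4): P = [2, 5] / [3] / [4];  Q = [1, 3] / [2] / [4]
  Insert 6 (step 5): P = [2, 5, 6] / [3] / [4];  Q = [1, 3, 5] / [2] / [4]
  Insert 1 (step 6): P = [1, 5, 6] / [2] / [3] / [4];  Q = [1, 3, 5] / [2] / [4] / [6]
Final shape: (3, 1, 1, 1).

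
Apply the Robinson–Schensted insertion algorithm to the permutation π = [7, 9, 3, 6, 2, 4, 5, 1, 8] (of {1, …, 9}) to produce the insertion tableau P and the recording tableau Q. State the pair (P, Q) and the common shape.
P = [1, 4, 5, 8] / [2, 6] / [3, 9] / [7];  Q = [1, 2, 7, 9] / [3, 4] / [5, 6] / [8];  common shape = (4, 2, 2, 1)

Row-insert the values π_1, π_2, … into P one at a time, bumping the leftmost entry strictly greater than the inserted value down to the next row. The recording tableau Q records, in position (i, j), the step at which that cell was added to P.
  Insert 7 (step 1): P = [7];  Q = [1]
  Insert 9 (step 2): P = [7, 9];  Q = [1, 2]
  Insert 3 (step 3): P = [3, 9] / [7];  Q = [1, 2] / [3]
  Insert 6 (step 4): P = [3, 6] / [7, 9];  Q = [1, 2] / [3, 4]
  Insert 2 (step 5): P = [2, 6] / [3, 9] / [7];  Q = [1, 2] / [3, 4] / [5]
  Insert 4 (step 6): P = [2, 4] / [3, 6] / [7, 9];  Q = [1, 2] / [3, 4] / [5, 6]
  Insert 5 (step 7): P = [2, 4, 5] / [3, 6] / [7, 9];  Q = [1, 2, 7] / [3, 4] / [5, 6]
  Insert 1 (step 8): P = [1, 4, 5] / [2, 6] / [3, 9] / [7];  Q = [1, 2, 7] / [3, 4] / [5, 6] / [8]
  Insert 8 (step 9): P = [1, 4, 5, 8] / [2, 6] / [3, 9] / [7];  Q = [1, 2, 7, 9] / [3, 4] / [5, 6] / [8]
Final shape: (4, 2, 2, 1).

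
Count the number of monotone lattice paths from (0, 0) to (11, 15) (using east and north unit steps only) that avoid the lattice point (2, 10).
Number of paths = 7594028

Total paths from (0, 0) to (11, 15): C(26, 11) = 7726160. Paths through (2, 10): (paths (0, 0) → (2, 10)) × (paths (2, 10) → (11, 15)) = C(12, 2) · C(14, 9) = 66 · 2002 = 132132. Avoidance count = 7726160 − 132132 = 7594028.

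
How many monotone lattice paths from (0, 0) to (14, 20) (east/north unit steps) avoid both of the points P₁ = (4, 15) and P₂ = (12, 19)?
Number of paths = 962730297

Inclusion–exclusion. Total paths: C(34, 14) = 1391975640. Through P₁: C(19, 4)·C(15, 10) = 11639628. Through P₂: C(31, 12)·C(3, 2) = 423361575. Since P₁ is strictly southwest of P₂, a monotone path through both must visit P₁ then P₂; paths through both = C(19, 4)·C(12, 8)·C(3, 2) = 5755860. Avoid both = 1391975640 − 11639628 − 423361575 + 5755860 = 962730297.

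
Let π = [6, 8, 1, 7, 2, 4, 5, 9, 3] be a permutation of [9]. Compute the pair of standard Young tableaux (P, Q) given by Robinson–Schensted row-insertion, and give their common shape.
P = [1, 2, 3, 5, 9] / [4, 7] / [6] / [8];  Q = [1, 2, 6, 7, 8] / [3, 4] / [5] / [9];  common shape = (5, 2, 1, 1)

Row-insert the values π_1, π_2, … into P one at a time, bumping the leftmost entry strictly greater than the inserted value down to the next row. The recording tableau Q records, in position (i, j), the step at which that cell was added to P.
  Insert 6 (step 1): P = [6];  Q = [1]
  Insert 8 (step 2): P = [6, 8];  Q = [1, 2]
  Insert 1 (step 3): P = [1, 8] / [6];  Q = [1, 2] / [3]
  Insert 7 (step 4): P = [1, 7] / [6, 8];  Q = [1, 2] / [3, 4]
  Insert 2 (step 5): P = [1, 2] / [6, 7] / [8];  Q = [1, 2] / [3, 4] / [5]
  Insert 4 (step 6): P = [1, 2, 4] / [6, 7] / [8];  Q = [1, 2, 6] / [3, 4] / [5]
  Insert 5 (step 7): P = [1, 2, 4, 5] / [6, 7] / [8];  Q = [1, 2, 6, 7] / [3, 4] / [5]
  Insert 9 (step 8): P = [1, 2, 4, 5, 9] / [6, 7] / [8];  Q = [1, 2, 6, 7, 8] / [3, 4] / [5]
  Insert 3 (step 9): P = [1, 2, 3, 5, 9] / [4, 7] / [6] / [8];  Q = [1, 2, 6, 7, 8] / [3, 4] / [5] / [9]
Final shape: (5, 2, 1, 1).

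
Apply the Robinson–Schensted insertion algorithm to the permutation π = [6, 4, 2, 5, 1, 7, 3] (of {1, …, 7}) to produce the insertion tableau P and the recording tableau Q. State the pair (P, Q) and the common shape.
P = [1, 3, 7] / [2, 5] / [4] / [6];  Q = [1, 4, 6] / [2, 7] / [3] / [5];  common shape = (3, 2, 1, 1)

Row-insert the values π_1, π_2, … into P one at a time, bumping the leftmost entry strictly greater than the inserted value down to the next row. The recording tableau Q records, in position (i, j), the step at which that cell was added to P.
  Insert 6 (step 1): P = [6];  Q = [1]
  Insert 4 (step 2): P = [4] / [6];  Q = [1] / [2]
  Insert 2 (step 3): P = [2] / [4] / [6];  Q = [1] / [2] / [3]
  Insert 5 (step 4): P = [2, 5] / [4] / [6];  Q = [1, 4] / [2] / [3]
  Insert 1 (step 5): P = [1, 5] / [2] / [4] / [6];  Q = [1, 4] / [2] / [3] / [5]
  Insert 7 (step 6): P = [1, 5, 7] / [2] / [4] / [6];  Q = [1, 4, 6] / [2] / [3] / [5]
  Insert 3 (step 7): P = [1, 3, 7] / [2, 5] / [4] / [6];  Q = [1, 4, 6] / [2, 7] / [3] / [5]
Final shape: (3, 2, 1, 1).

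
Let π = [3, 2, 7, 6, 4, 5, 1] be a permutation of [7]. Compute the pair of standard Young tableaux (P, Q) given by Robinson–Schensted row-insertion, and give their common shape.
P = [1, 4, 5] / [2, 6] / [3] / [7];  Q = [1, 3, 6] / [2, 4] / [5] / [7];  common shape = (3, 2, 1, 1)

Row-insert the values π_1, π_2, … into P one at a time, bumping the leftmost entry strictly greater than the inserted value down to the next row. The recording tableau Q records, in position (i, j), the step at which that cell was added to P.
  Insert 3 (step 1): P = [3];  Q = [1]
  Insert 2 (step 2): P = [2] / [3];  Q = [1] / [2]
  Insert 7 (step 3): P = [2, 7] / [3];  Q = [1, 3] / [2]
  Insert 6 (step 4): P = [2, 6] / [3, 7];  Q = [1, 3] / [2, 4]
  Insert 4 (step 5): P = [2, 4] / [3, 6] / [7];  Q = [1, 3] / [2, 4] / [5]
  Insert 5 (step 6): P = [2, 4, 5] / [3, 6] / [7];  Q = [1, 3, 6] / [2, 4] / [5]
  Insert 1 (step 7): P = [1, 4, 5] / [2, 6] / [3] / [7];  Q = [1, 3, 6] / [2, 4] / [5] / [7]
Final shape: (3, 2, 1, 1).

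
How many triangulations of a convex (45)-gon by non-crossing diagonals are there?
C_43 = 150853479205085351660700

These polygon triangulations are counted by the Catalan number C_n = (1/(n + 1)) · C(2n, n). For n = 43: C_43 = (1/44) · C(86, 43) = 6637553085023755473070800/44 = 150853479205085351660700.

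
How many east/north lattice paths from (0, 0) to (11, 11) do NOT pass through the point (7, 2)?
Number of paths = 679692

Total paths from (0, 0) to (11, 11): C(22, 11) = 705432. Paths through (7, 2): (paths (0, 0) → (7, 2)) × (paths (7, 2) → (11, 11)) = C(9, 7) · C(13, 4) = 36 · 715 = 25740. Avoidance count = 705432 − 25740 = 679692.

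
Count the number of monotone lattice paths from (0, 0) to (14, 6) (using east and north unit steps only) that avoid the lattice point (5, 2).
Number of paths = 23745

Total paths from (0, 0) to (14, 6): C(20, 14) = 38760. Paths through (5, 2): (paths (0, 0) → (5, 2)) × (paths (5, 2) → (14, 6)) = C(7, 5) · C(13, 9) = 21 · 715 = 15015. Avoidance count = 38760 − 15015 = 23745.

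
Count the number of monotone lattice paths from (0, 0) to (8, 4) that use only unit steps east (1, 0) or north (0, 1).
Number of paths = 495

A monotone lattice path from (0, 0) to (8, 4) consists of 8 east steps and 4 north steps in some order, so it is determined by which 8 of the 12 steps are east. The count is C(12, 8) = 495.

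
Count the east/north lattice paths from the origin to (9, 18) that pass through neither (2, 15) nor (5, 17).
Number of paths = 4545635

Inclusion–exclusion. Total paths: C(27, 9) = 4686825. Through P₁: C(17, 2)·C(10, 7) = 16320. Through P₂: C(22, 5)·C(5, 4) = 131670. Since P₁ is strictly southwest of P₂, a monotone path through both must visit P₁ then P₂; paths through both = C(17, 2)·C(5, 3)·C(5, 4) = 6800. Avoid both = 4686825 − 16320 − 131670 + 6800 = 4545635.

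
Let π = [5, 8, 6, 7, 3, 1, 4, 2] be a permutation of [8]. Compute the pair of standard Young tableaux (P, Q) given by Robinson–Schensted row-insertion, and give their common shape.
P = [1, 2, 7] / [3, 4] / [5, 6] / [8];  Q = [1, 2, 4] / [3, 7] / [5, 8] / [6];  common shape = (3, 2, 2, 1)

Row-insert the values π_1, π_2, … into P one at a time, bumping the leftmost entry strictly greater than the inserted value down to the next row. The recording tableau Q records, in position (i, j), the step at which that cell was added to P.
  Insert 5 (step 1): P = [5];  Q = [1]
  Insert 8 (step 2): P = [5, 8];  Q = [1, 2]
  Insert 6 (step 3): P = [5, 6] / [8];  Q = [1, 2] / [3]
  Insert 7 (step 4): P = [5, 6, 7] / [8];  Q = [1, 2, 4] / [3]
  Insert 3 (step 5): P = [3, 6, 7] / [5] / [8];  Q = [1, 2, 4] / [3] / [5]
  Insert 1 (step 6): P = [1, 6, 7] / [3] / [5] / [8];  Q = [1, 2, 4] / [3] / [5] / [6]
  Insert 4 (step 7): P = [1, 4, 7] / [3, 6] / [5] / [8];  Q = [1, 2, 4] / [3, 7] / [5] / [6]
  Insert 2 (step 8): P = [1, 2, 7] / [3, 4] / [5, 6] / [8];  Q = [1, 2, 4] / [3, 7] / [5, 8] / [6]
Final shape: (3, 2, 2, 1).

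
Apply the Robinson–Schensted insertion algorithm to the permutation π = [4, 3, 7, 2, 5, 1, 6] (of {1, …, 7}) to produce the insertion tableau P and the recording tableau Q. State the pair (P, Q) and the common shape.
P = [1, 5, 6] / [2, 7] / [3] / [4];  Q = [1, 3, 7] / [2, 5] / [4] / [6];  common shape = (3, 2, 1, 1)

Row-insert the values π_1, π_2, … into P one at a time, bumping the leftmost entry strictly greater than the inserted value down to the next row. The recording tableau Q records, in position (i, j), the step at which that cell was added to P.
  Insert 4 (step 1): P = [4];  Q = [1]
  Insert 3 (step 2): P = [3] / [4];  Q = [1] / [2]
  Insert 7 (step 3): P = [3, 7] / [4];  Q = [1, 3] / [2]
  Insert 2 (step 4): P = [2, 7] / [3] / [4];  Q = [1, 3] / [2] / [4]
  Insert 5 (step 5): P = [2, 5] / [3, 7] / [4];  Q = [1, 3] / [2, 5] / [4]
  Insert 1 (step 6): P = [1, 5] / [2, 7] / [3] / [4];  Q = [1, 3] / [2, 5] / [4] / [6]
  Insert 6 (step 7): P = [1, 5, 6] / [2, 7] / [3] / [4];  Q = [1, 3, 7] / [2, 5] / [4] / [6]
Final shape: (3, 2, 1, 1).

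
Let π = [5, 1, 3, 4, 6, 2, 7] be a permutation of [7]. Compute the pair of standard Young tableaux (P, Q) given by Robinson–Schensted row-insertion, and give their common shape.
P = [1, 2, 4, 6, 7] / [3] / [5];  Q = [1, 3, 4, 5, 7] / [2] / [6];  common shape = (5, 1, 1)

Row-insert the values π_1, π_2, … into P one at a time, bumping the leftmost entry strictly greater than the inserted value down to the next row. The recording tableau Q records, in position (i, j), the step at which that cell was added to P.
  Insert 5 (step 1): P = [5];  Q = [1]
  Insert 1 (step 2): P = [1] / [5];  Q = [1] / [2]
  Insert 3 (step 3): P = [1, 3] / [5];  Q = [1, 3] / [2]
  Insert 4 (step 4): P = [1, 3, 4] / [5];  Q = [1, 3, 4] / [2]
  Insert 6 (step 5): P = [1, 3, 4, 6] / [5];  Q = [1, 3, 4, 5] / [2]
  Insert 2 (step 6): P = [1, 2, 4, 6] / [3] / [5];  Q = [1, 3, 4, 5] / [2] / [6]
  Insert 7 (step 7): P = [1, 2, 4, 6, 7] / [3] / [5];  Q = [1, 3, 4, 5, 7] / [2] / [6]
Final shape: (5, 1, 1).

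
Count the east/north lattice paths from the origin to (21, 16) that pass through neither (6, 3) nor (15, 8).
Number of paths = 8763228792

Inclusion–exclusion. Total paths: C(37, 21) = 12875774670. Through P₁: C(9, 6)·C(28, 15) = 3145141440. Through P₂: C(23, 15)·C(14, 6) = 1472412942. Since P₁ is strictly southwest of P₂, a monotone path through both must visit P₁ then P₂; paths through both = C(9, 6)·C(14, 9)·C(14, 6) = 505008504. Avoid both = 12875774670 − 3145141440 − 1472412942 + 505008504 = 8763228792.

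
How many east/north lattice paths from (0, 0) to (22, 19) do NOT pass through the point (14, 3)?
Number of paths = 244162549920

Total paths from (0, 0) to (22, 19): C(41, 22) = 244662670200. Paths through (14, 3): (paths (0, 0) → (14, 3)) × (paths (14, 3) → (22, 19)) = C(17, 14) · C(24, 8) = 680 · 735471 = 500120280. Avoidance count = 244662670200 − 500120280 = 244162549920.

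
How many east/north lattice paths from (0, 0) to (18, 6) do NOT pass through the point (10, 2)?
Number of paths = 101926

Total paths from (0, 0) to (18, 6): C(24, 18) = 134596. Paths through (10, 2): (paths (0, 0) → (10, 2)) × (paths (10, 2) → (18, 6)) = C(12, 10) · C(12, 8) = 66 · 495 = 32670. Avoidance count = 134596 − 32670 = 101926.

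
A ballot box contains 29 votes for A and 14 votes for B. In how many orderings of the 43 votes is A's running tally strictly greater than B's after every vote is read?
Strict-lead orderings = 27341497800

Total orderings of the 43 votes with 29 for A: C(43, 29) = 78378960360. By the Bertrand ballot formula (Cycle Lemma / reflection principle), the number of orderings in which A is strictly ahead of B throughout is (p − q)/(p + q) · C(p + q, p) = (29 − 14)/(29 + 14) · 78378960360 = 27341497800.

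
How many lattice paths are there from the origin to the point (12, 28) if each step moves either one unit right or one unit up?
Number of paths = 5586853480

A monotone lattice path from (0, 0) to (12, 28) consists of 12 east steps and 28 north steps in some order, so it is determined by which 12 of the 40 steps are east. The count is C(40, 12) = 5586853480.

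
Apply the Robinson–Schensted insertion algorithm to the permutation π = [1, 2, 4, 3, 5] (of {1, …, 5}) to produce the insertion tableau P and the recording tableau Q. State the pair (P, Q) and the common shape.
P = [1, 2, 3, 5] / [4];  Q = [1, 2, 3, 5] / [4];  common shape = (4, 1)

Row-insert the values π_1, π_2, … into P one at a time, bumping the leftmost entry strictly greater than the inserted value down to the next row. The recording tableau Q records, in position (i, j), the step at which that cell was added to P.
  Insert 1 (step 1): P = [1];  Q = [1]
  Insert 2 (step 2): P = [1, 2];  Q = [1, 2]
  Insert 4 (step 3): P = [1, 2, 4];  Q = [1, 2, 3]
  Insert 3 (step 4): P = [1, 2, 3] / [4];  Q = [1, 2, 3] / [4]
  Insert 5 (step 5): P = [1, 2, 3, 5] / [4];  Q = [1, 2, 3, 5] / [4]
Final shape: (4, 1).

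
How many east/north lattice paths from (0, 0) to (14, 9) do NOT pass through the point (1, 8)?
Number of paths = 817064

Total paths from (0, 0) to (14, 9): C(23, 14) = 817190. Paths through (1, 8): (paths (0, 0) → (1, 8)) × (paths (1, 8) → (14, 9)) = C(9, 1) · C(14, 13) = 9 · 14 = 126. Avoidance count = 817190 − 126 = 817064.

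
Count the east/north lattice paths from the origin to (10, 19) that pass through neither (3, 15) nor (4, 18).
Number of paths = 19732373

Inclusion–exclusion. Total paths: C(29, 10) = 20030010. Through P₁: C(18, 3)·C(11, 7) = 269280. Through P₂: C(22, 4)·C(7, 6) = 51205. Since P₁ is strictly southwest of P₂, a monotone path through both must visit P₁ then P₂; paths through both = C(18, 3)·C(4, 1)·C(7, 6) = 22848. Avoid both = 20030010 − 269280 − 51205 + 22848 = 19732373.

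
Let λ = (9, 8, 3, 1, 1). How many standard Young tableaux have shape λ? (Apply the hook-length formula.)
# SYT of shape (9, 8, 3, 1, 1) = 257862528

Hook-length formula: f^λ = n! / Π hook(c), product over all cells c of the Young diagram. For λ = (9, 8, 3, 1, 1), n = 22 boxes. Hook lengths by row (left-to-right, top-to-bottom): [13, 10, 9, 7, 6, 5, 4, 3, 1]; [11, 8, 7, 5, 4, 3, 2, 1]; [5, 2, 1]; [2]; [1]. Product of hooks = 4358914560000. So f^λ = 22! / 4358914560000 = 1124000727777607680000 / 4358914560000 = 257862528.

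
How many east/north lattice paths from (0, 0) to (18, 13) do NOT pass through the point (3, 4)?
Number of paths = 160490435

Total paths from (0, 0) to (18, 13): C(31, 18) = 206253075. Paths through (3, 4): (paths (0, 0) → (3, 4)) × (paths (3, 4) → (18, 13)) = C(7, 3) · C(24, 15) = 35 · 1307504 = 45762640. Avoidance count = 206253075 − 45762640 = 160490435.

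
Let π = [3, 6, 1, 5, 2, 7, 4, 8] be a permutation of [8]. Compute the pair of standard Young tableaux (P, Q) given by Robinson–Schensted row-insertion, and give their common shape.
P = [1, 2, 4, 8] / [3, 5, 7] / [6];  Q = [1, 2, 6, 8] / [3, 4, 7] / [5];  common shape = (4, 3, 1)

Row-insert the values π_1, π_2, … into P one at a time, bumping the leftmost entry strictly greater than the inserted value down to the next row. The recording tableau Q records, in position (i, j), the step at which that cell was added to P.
  Insert 3 (step 1): P = [3];  Q = [1]
  Insert 6 (step 2): P = [3, 6];  Q = [1, 2]
  Insert 1 (step 3): P = [1, 6] / [3];  Q = [1, 2] / [3]
  Insert 5 (step 4): P = [1, 5] / [3, 6];  Q = [1, 2] / [3, 4]
  Insert 2 (step 5): P = [1, 2] / [3, 5] / [6];  Q = [1, 2] / [3, 4] / [5]
  Insert 7 (step 6): P = [1, 2, 7] / [3, 5] / [6];  Q = [1, 2, 6] / [3, 4] / [5]
  Insert 4 (step 7): P = [1, 2, 4] / [3, 5, 7] / [6];  Q = [1, 2, 6] / [3, 4, 7] / [5]
  Insert 8 (step 8): P = [1, 2, 4, 8] / [3, 5, 7] / [6];  Q = [1, 2, 6, 8] / [3, 4, 7] / [5]
Final shape: (4, 3, 1).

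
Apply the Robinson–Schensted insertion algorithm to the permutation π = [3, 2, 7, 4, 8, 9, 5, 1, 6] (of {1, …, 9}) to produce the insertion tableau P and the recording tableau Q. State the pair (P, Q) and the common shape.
P = [1, 4, 5, 6] / [2, 7, 8, 9] / [3];  Q = [1, 3, 5, 6] / [2, 4, 7, 9] / [8];  common shape = (4, 4, 1)

Row-insert the values π_1, π_2, … into P one at a time, bumping the leftmost entry strictly greater than the inserted value down to the next row. The recording tableau Q records, in position (i, j), the step at which that cell was added to P.
  Insert 3 (step 1): P = [3];  Q = [1]
  Insert 2 (step 2): P = [2] / [3];  Q = [1] / [2]
  Insert 7 (step 3): P = [2, 7] / [3];  Q = [1, 3] / [2]
  Insert 4 (step 4): P = [2, 4] / [3, 7];  Q = [1, 3] / [2, 4]
  Insert 8 (step 5): P = [2, 4, 8] / [3, 7];  Q = [1, 3, 5] / [2, 4]
  Insert 9 (step 6): P = [2, 4, 8, 9] / [3, 7];  Q = [1, 3, 5, 6] / [2, 4]
  Insert 5 (step 7): P = [2, 4, 5, 9] / [3, 7, 8];  Q = [1, 3, 5, 6] / [2, 4, 7]
  Insert 1 (step 8): P = [1, 4, 5, 9] / [2, 7, 8] / [3];  Q = [1, 3, 5, 6] / [2, 4, 7] / [8]
  Insert 6 (step 9): P = [1, 4, 5, 6] / [2, 7, 8, 9] / [3];  Q = [1, 3, 5, 6] / [2, 4, 7, 9] / [8]
Final shape: (4, 4, 1).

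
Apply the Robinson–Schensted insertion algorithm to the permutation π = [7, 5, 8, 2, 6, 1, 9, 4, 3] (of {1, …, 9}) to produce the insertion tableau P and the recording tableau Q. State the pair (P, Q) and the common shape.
P = [1, 3, 9] / [2, 4] / [5, 6] / [7, 8];  Q = [1, 3, 7] / [2, 5] / [4, 8] / [6, 9];  common shape = (3, 2, 2, 2)

Row-insert the values π_1, π_2, … into P one at a time, bumping the leftmost entry strictly greater than the inserted value down to the next row. The recording tableau Q records, in position (i, j), the step at which that cell was added to P.
  Insert 7 (step 1): P = [7];  Q = [1]
  Insert 5 (step 2): P = [5] / [7];  Q = [1] / [2]
  Insert 8 (step 3): P = [5, 8] / [7];  Q = [1, 3] / [2]
  Insert 2 (step 4): P = [2, 8] / [5] / [7];  Q = [1, 3] / [2] / [4]
  Insert 6 (step 5): P = [2, 6] / [5, 8] / [7];  Q = [1, 3] / [2, 5] / [4]
  Insert 1 (step 6): P = [1, 6] / [2, 8] / [5] / [7];  Q = [1, 3] / [2, 5] / [4] / [6]
  Insert 9 (step 7): P = [1, 6, 9] / [2, 8] / [5] / [7];  Q = [1, 3, 7] / [2, 5] / [4] / [6]
  Insert 4 (step 8): P = [1, 4, 9] / [2, 6] / [5, 8] / [7];  Q = [1, 3, 7] / [2, 5] / [4, 8] / [6]
  Insert 3 (step 9): P = [1, 3, 9] / [2, 4] / [5, 6] / [7, 8];  Q = [1, 3, 7] / [2, 5] / [4, 8] / [6, 9]
Final shape: (3, 2, 2, 2).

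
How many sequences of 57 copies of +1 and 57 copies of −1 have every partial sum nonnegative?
C_57 = 26700952856774851904245220912664

These ballot sequences are counted by the Catalan number C_n = (1/(n + 1)) · C(2n, n). For n = 57: C_57 = (1/58) · C(114, 57) = 1548655265692941410446222812934512/58 = 26700952856774851904245220912664.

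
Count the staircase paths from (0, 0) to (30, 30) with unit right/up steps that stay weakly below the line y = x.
C_30 = 3814986502092304

These NE paths below the diagonal are counted by the Catalan number C_n = (1/(n + 1)) · C(2n, n). For n = 30: C_30 = (1/31) · C(60, 30) = 118264581564861424/31 = 3814986502092304.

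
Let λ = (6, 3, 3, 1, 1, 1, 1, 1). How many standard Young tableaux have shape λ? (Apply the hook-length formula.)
# SYT of shape (6, 3, 3, 1, 1, 1, 1, 1) = 1047200

Hook-length formula: f^λ = n! / Π hook(c), product over all cells c of the Young diagram. For λ = (6, 3, 3, 1, 1, 1, 1, 1), n = 17 boxes. Hook lengths by row (left-to-right, top-to-bottom): [13, 7, 6, 3, 2, 1]; [9, 3, 2]; [8, 2, 1]; [5]; [4]; [3]; [2]; [1]. Product of hooks = 339655680. So f^λ = 17! / 339655680 = 355687428096000 / 339655680 = 1047200.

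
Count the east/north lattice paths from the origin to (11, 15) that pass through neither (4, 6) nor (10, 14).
Number of paths = 2662508

Inclusion–exclusion. Total paths: C(26, 11) = 7726160. Through P₁: C(10, 4)·C(16, 7) = 2402400. Through P₂: C(24, 10)·C(2, 1) = 3922512. Since P₁ is strictly southwest of P₂, a monotone path through both must visit P₁ then P₂; paths through both = C(10, 4)·C(14, 6)·C(2, 1) = 1261260. Avoid both = 7726160 − 2402400 − 3922512 + 1261260 = 2662508.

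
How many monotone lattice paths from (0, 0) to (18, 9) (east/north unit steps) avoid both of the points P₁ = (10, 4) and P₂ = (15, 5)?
Number of paths = 3066108

Inclusion–exclusion. Total paths: C(27, 18) = 4686825. Through P₁: C(14, 10)·C(13, 8) = 1288287. Through P₂: C(20, 15)·C(7, 3) = 542640. Since P₁ is strictly southwest of P₂, a monotone path through both must visit P₁ then P₂; paths through both = C(14, 10)·C(6, 5)·C(7, 3) = 210210. Avoid both = 4686825 − 1288287 − 542640 + 210210 = 3066108.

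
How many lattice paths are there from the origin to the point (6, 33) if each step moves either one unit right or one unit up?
Number of paths = 3262623

A monotone lattice path from (0, 0) to (6, 33) consists of 6 east steps and 33 north steps in some order, so it is determined by which 6 of the 39 steps are east. The count is C(39, 6) = 3262623.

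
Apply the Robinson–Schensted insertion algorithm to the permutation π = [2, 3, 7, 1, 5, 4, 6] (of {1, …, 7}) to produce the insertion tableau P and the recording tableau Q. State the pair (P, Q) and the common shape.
P = [1, 3, 4, 6] / [2, 5] / [7];  Q = [1, 2, 3, 7] / [4, 5] / [6];  common shape = (4, 2, 1)

Row-insert the values π_1, π_2, … into P one at a time, bumping the leftmost entry strictly greater than the inserted value down to the next row. The recording tableau Q records, in position (i, j), the step at which that cell was added to P.
  Insert 2 (step 1): P = [2];  Q = [1]
  Insert 3 (step 2): P = [2, 3];  Q = [1, 2]
  Insert 7 (step 3): P = [2, 3, 7];  Q = [1, 2, 3]
  Insert 1 (step 4): P = [1, 3, 7] / [2];  Q = [1, 2, 3] / [4]
  Insert 5 (step 5): P = [1, 3, 5] / [2, 7];  Q = [1, 2, 3] / [4, 5]
  Insert 4 (step 6): P = [1, 3, 4] / [2, 5] / [7];  Q = [1, 2, 3] / [4, 5] / [6]
  Insert 6 (step 7): P = [1, 3, 4, 6] / [2, 5] / [7];  Q = [1, 2, 3, 7] / [4, 5] / [6]
Final shape: (4, 2, 1).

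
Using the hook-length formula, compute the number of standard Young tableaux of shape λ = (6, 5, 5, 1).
# SYT of shape (6, 5, 5, 1) = 388960

Hook-length formula: f^λ = n! / Π hook(c), product over all cells c of the Young diagram. For λ = (6, 5, 5, 1), n = 17 boxes. Hook lengths by row (left-to-right, top-to-bottom): [9, 7, 6, 5, 4, 1]; [7, 5, 4, 3, 2]; [6, 4, 3, 2, 1]; [1]. Product of hooks = 914457600. So f^λ = 17! / 914457600 = 355687428096000 / 914457600 = 388960.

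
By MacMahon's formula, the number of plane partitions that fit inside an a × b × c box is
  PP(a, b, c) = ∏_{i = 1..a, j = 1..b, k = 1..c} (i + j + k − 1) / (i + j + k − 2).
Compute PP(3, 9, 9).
PP(3, 9, 9) = 1371597504992

Evaluate the triple product over i = 1..3, j = 1..9, k = 1..9. The factors are (2/1) · (3/2) · (4/3) · (5/4) · (6/5) · (7/6) · (8/7) · (9/8) · … (243 factors total). The numerators and denominators telescope so the product is an integer; carrying out the multiplication exactly gives PP(3, 9, 9) = 1371597504992.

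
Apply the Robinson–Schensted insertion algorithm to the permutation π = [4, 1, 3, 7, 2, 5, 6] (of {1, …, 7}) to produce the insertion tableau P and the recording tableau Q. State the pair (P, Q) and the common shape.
P = [1, 2, 5, 6] / [3, 7] / [4];  Q = [1, 3, 4, 7] / [2, 6] / [5];  common shape = (4, 2, 1)

Row-insert the values π_1, π_2, … into P one at a time, bumping the leftmost entry strictly greater than the inserted value down to the next row. The recording tableau Q records, in position (i, j), the step at which that cell was added to P.
  Insert 4 (step 1): P = [4];  Q = [1]
  Insert 1 (step 2): P = [1] / [4];  Q = [1] / [2]
  Insert 3 (step 3): P = [1, 3] / [4];  Q = [1, 3] / [2]
  Insert 7 (step 4): P = [1, 3, 7] / [4];  Q = [1, 3, 4] / [2]
  Insert 2 (step 5): P = [1, 2, 7] / [3] / [4];  Q = [1, 3, 4] / [2] / [5]
  Insert 5 (step 6): P = [1, 2, 5] / [3, 7] / [4];  Q = [1, 3, 4] / [2, 6] / [5]
  Insert 6 (step 7): P = [1, 2, 5, 6] / [3, 7] / [4];  Q = [1, 3, 4, 7] / [2, 6] / [5]
Final shape: (4, 2, 1).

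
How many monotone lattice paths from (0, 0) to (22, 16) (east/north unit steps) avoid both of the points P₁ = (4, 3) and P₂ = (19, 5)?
Number of paths = 15007377989

Inclusion–exclusion. Total paths: C(38, 22) = 22239974430. Through P₁: C(7, 4)·C(31, 18) = 7218857625. Through P₂: C(24, 19)·C(14, 3) = 15471456. Since P₁ is strictly southwest of P₂, a monotone path through both must visit P₁ then P₂; paths through both = C(7, 4)·C(17, 15)·C(14, 3) = 1732640. Avoid both = 22239974430 − 7218857625 − 15471456 + 1732640 = 15007377989.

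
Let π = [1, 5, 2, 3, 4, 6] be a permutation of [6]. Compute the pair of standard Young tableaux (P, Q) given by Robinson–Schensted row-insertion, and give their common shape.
P = [1, 2, 3, 4, 6] / [5];  Q = [1, 2, 4, 5, 6] / [3];  common shape = (5, 1)

Row-insert the values π_1, π_2, … into P one at a time, bumping the leftmost entry strictly greater than the inserted value down to the next row. The recording tableau Q records, in position (i, j), the step at which that cell was added to P.
  Insert 1 (step 1): P = [1];  Q = [1]
  Insert 5 (step 2): P = [1, 5];  Q = [1, 2]
  Insert 2 (step 3): P = [1, 2] / [5];  Q = [1, 2] / [3]
  Insert 3 (step 4): P = [1, 2, 3] / [5];  Q = [1, 2, 4] / [3]
  Insert 4 (step 5): P = [1, 2, 3, 4] / [5];  Q = [1, 2, 4, 5] / [3]
  Insert 6 (step 6): P = [1, 2, 3, 4, 6] / [5];  Q = [1, 2, 4, 5, 6] / [3]
Final shape: (5, 1).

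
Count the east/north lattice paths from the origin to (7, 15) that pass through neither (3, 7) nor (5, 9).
Number of paths = 75248

Inclusion–exclusion. Total paths: C(22, 7) = 170544. Through P₁: C(10, 3)·C(12, 4) = 59400. Through P₂: C(14, 5)·C(8, 2) = 56056. Since P₁ is strictly southwest of P₂, a monotone path through both must visit P₁ then P₂; paths through both = C(10, 3)·C(4, 2)·C(8, 2) = 20160. Avoid both = 170544 − 59400 − 56056 + 20160 = 75248.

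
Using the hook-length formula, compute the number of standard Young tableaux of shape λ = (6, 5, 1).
# SYT of shape (6, 5, 1) = 1155

Hook-length formula: f^λ = n! / Π hook(c), product over all cells c of the Young diagram. For λ = (6, 5, 1), n = 12 boxes. Hook lengths by row (left-to-right, top-to-bottom): [8, 6, 5, 4, 3, 1]; [6, 4, 3, 2, 1]; [1]. Product of hooks = 414720. So f^λ = 12! / 414720 = 479001600 / 414720 = 1155.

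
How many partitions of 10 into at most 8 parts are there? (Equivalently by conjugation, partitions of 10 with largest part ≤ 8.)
p(10, parts ≤ 8) = 40

Partitions of 10 with all parts ≤ 8: 8+2, 8+1+1, 7+3, 7+2+1, 7+1+1+1, 6+4, 6+3+1, 6+2+2, 6+2+1+1, 6+1+1+1+1, 5+5, 5+4+1, 5+3+2, 5+3+1+1, 5+2+2+1, 5+2+1+1+1, 5+1+1+1+1+1, 4+4+2, 4+4+1+1, 4+3+3, 4+3+2+1, 4+3+1+1+1, 4+2+2+2, 4+2+2+1+1, 4+2+1+1+1+1, 4+1+1+1+1+1+1, 3+3+3+1, 3+3+2+2, 3+3+2+1+1, 3+3+1+1+1+1, … (40 total). Count = 40.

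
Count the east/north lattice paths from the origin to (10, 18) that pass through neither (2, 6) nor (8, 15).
Number of paths = 6094210

Inclusion–exclusion. Total paths: C(28, 10) = 13123110. Through P₁: C(8, 2)·C(20, 8) = 3527160. Through P₂: C(23, 8)·C(5, 2) = 4903140. Since P₁ is strictly southwest of P₂, a monotone path through both must visit P₁ then P₂; paths through both = C(8, 2)·C(15, 6)·C(5, 2) = 1401400. Avoid both = 13123110 − 3527160 − 4903140 + 1401400 = 6094210.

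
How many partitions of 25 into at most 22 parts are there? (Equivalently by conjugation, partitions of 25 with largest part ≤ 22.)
p(25, parts ≤ 22) = 1954

Use the recurrence p(n, m) = p(n, m−1) + p(n−m, m): either the largest part is < m (count p(n, m−1)) or the largest part is exactly m (remove one copy of m, count p(n−m, m)). With p(0, ·) = 1 this gives p(25, parts ≤ 22) = 1954. (By conjugating Young diagrams, this also counts partitions of 25 into at most 22 parts.)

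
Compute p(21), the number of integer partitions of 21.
p(21) = 792

Compute p(n) via the recurrence p(n, m) = p(n, m−1) + p(n−m, m), where p(n, m) counts partitions of n with all parts ≤ m and p(n) = p(n, n). The base cases are p(0, m) = 1 and p(n, 0) = 0 for n > 0. Filling the table yields p(21) = 792. (Euler's pentagonal recurrence is an alternative.)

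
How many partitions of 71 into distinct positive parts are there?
q(71) = 32992

A partition into distinct parts is a strictly decreasing sequence summing to n. The recurrence d(n, m) = d(n, m−1) + d(n−m, m−1) (use part m at most once) with q(n) = d(n, n) gives q(71) = 32992. (Euler's theorem: # distinct-part partitions = # odd-part partitions.)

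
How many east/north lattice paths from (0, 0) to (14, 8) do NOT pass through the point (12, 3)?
Number of paths = 310215

Total paths from (0, 0) to (14, 8): C(22, 14) = 319770. Paths through (12, 3): (paths (0, 0) → (12, 3)) × (paths (12, 3) → (14, 8)) = C(15, 12) · C(7, 2) = 455 · 21 = 9555. Avoidance count = 319770 − 9555 = 310215.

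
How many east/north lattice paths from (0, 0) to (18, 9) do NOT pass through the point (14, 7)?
Number of paths = 2942625

Total paths from (0, 0) to (18, 9): C(27, 18) = 4686825. Paths through (14, 7): (paths (0, 0) → (14, 7)) × (paths (14, 7) → (18, 9)) = C(21, 14) · C(6, 4) = 116280 · 15 = 1744200. Avoidance count = 4686825 − 1744200 = 2942625.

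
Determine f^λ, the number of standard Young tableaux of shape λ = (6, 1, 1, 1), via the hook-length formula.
# SYT of shape (6, 1, 1, 1) = 56

Hook-length formula: f^λ = n! / Π hook(c), product over all cells c of the Young diagram. For λ = (6, 1, 1, 1), n = 9 boxes. Hook lengths by row (left-to-right, top-to-bottom): [9, 5, 4, 3, 2, 1]; [3]; [2]; [1]. Product of hooks = 6480. So f^λ = 9! / 6480 = 362880 / 6480 = 56.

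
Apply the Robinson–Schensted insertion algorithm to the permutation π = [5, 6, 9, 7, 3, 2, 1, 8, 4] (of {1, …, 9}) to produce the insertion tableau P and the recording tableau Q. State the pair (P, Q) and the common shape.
P = [1, 4, 7, 8] / [2, 6] / [3] / [5] / [9];  Q = [1, 2, 3, 8] / [4, 9] / [5] / [6] / [7];  common shape = (4, 2, 1, 1, 1)

Row-insert the values π_1, π_2, … into P one at a time, bumping the leftmost entry strictly greater than the inserted value down to the next row. The recording tableau Q records, in position (i, j), the step at which that cell was added to P.
  Insert 5 (step 1): P = [5];  Q = [1]
  Insert 6 (step 2): P = [5, 6];  Q = [1, 2]
  Insert 9 (step 3): P = [5, 6, 9];  Q = [1, 2, 3]
  Insert 7 (step 4): P = [5, 6, 7] / [9];  Q = [1, 2, 3] / [4]
  Insert 3 (step 5): P = [3, 6, 7] / [5] / [9];  Q = [1, 2, 3] / [4] / [5]
  Insert 2 (step 6): P = [2, 6, 7] / [3] / [5] / [9];  Q = [1, 2, 3] / [4] / [5] / [6]
  Insert 1 (step 7): P = [1, 6, 7] / [2] / [3] / [5] / [9];  Q = [1, 2, 3] / [4] / [5] / [6] / [7]
  Insert 8 (step 8): P = [1, 6, 7, 8] / [2] / [3] / [5] / [9];  Q = [1, 2, 3, 8] / [4] / [5] / [6] / [7]
  Insert 4 (step 9): P = [1, 4, 7, 8] / [2, 6] / [3] / [5] / [9];  Q = [1, 2, 3, 8] / [4, 9] / [5] / [6] / [7]
Final shape: (4, 2, 1, 1, 1).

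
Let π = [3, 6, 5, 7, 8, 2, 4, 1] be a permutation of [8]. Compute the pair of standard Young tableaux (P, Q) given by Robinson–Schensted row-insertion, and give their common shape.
P = [1, 4, 7, 8] / [2, 5] / [3] / [6];  Q = [1, 2, 4, 5] / [3, 7] / [6] / [8];  common shape = (4, 2, 1, 1)

Row-insert the values π_1, π_2, … into P one at a time, bumping the leftmost entry strictly greater than the inserted value down to the next row. The recording tableau Q records, in position (i, j), the step at which that cell was added to P.
  Insert 3 (step 1): P = [3];  Q = [1]
  Insert 6 (step 2): P = [3, 6];  Q = [1, 2]
  Insert 5 (step 3): P = [3, 5] / [6];  Q = [1, 2] / [3]
  Insert 7 (step 4): P = [3, 5, 7] / [6];  Q = [1, 2, 4] / [3]
  Insert 8 (step 5): P = [3, 5, 7, 8] / [6];  Q = [1, 2, 4, 5] / [3]
  Insert 2 (step 6): P = [2, 5, 7, 8] / [3] / [6];  Q = [1, 2, 4, 5] / [3] / [6]
  Insert 4 (step 7): P = [2, 4, 7, 8] / [3, 5] / [6];  Q = [1, 2, 4, 5] / [3, 7] / [6]
  Insert 1 (step 8): P = [1, 4, 7, 8] / [2, 5] / [3] / [6];  Q = [1, 2, 4, 5] / [3, 7] / [6] / [8]
Final shape: (4, 2, 1, 1).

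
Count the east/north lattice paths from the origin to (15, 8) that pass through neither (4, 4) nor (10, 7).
Number of paths = 313356

Inclusion–exclusion. Total paths: C(23, 15) = 490314. Through P₁: C(8, 4)·C(15, 11) = 95550. Through P₂: C(17, 10)·C(6, 5) = 116688. Since P₁ is strictly southwest of P₂, a monotone path through both must visit P₁ then P₂; paths through both = C(8, 4)·C(9, 6)·C(6, 5) = 35280. Avoid both = 490314 − 95550 − 116688 + 35280 = 313356.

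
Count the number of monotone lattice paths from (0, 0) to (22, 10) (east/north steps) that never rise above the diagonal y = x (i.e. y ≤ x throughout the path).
Number of paths = 36463440

By the reflection principle (André's argument), the number of monotone paths to (22, 10) with n ≤ m that never go above y = x is C(32, 22) − C(32, 23) = 64512240 − 28048800 = 36463440.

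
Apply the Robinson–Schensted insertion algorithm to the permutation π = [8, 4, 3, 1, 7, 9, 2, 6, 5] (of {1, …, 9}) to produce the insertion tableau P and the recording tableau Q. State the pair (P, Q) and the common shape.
P = [1, 2, 5] / [3, 6, 9] / [4, 7] / [8];  Q = [1, 5, 6] / [2, 7, 8] / [3, 9] / [4];  common shape = (3, 3, 2, 1)

Row-insert the values π_1, π_2, … into P one at a time, bumping the leftmost entry strictly greater than the inserted value down to the next row. The recording tableau Q records, in position (i, j), the step at which that cell was added to P.
  Insert 8 (step 1): P = [8];  Q = [1]
  Insert 4 (step 2): P = [4] / [8];  Q = [1] / [2]
  Insert 3 (step 3): P = [3] / [4] / [8];  Q = [1] / [2] / [3]
  Insert 1 (step 4): P = [1] / [3] / [4] / [8];  Q = [1] / [2] / [3] / [4]
  Insert 7 (step 5): P = [1, 7] / [3] / [4] / [8];  Q = [1, 5] / [2] / [3] / [4]
  Insert 9 (step 6): P = [1, 7, 9] / [3] / [4] / [8];  Q = [1, 5, 6] / [2] / [3] / [4]
  Insert 2 (step 7): P = [1, 2, 9] / [3, 7] / [4] / [8];  Q = [1, 5, 6] / [2, 7] / [3] / [4]
  Insert 6 (step 8): P = [1, 2, 6] / [3, 7, 9] / [4] / [8];  Q = [1, 5, 6] / [2, 7, 8] / [3] / [4]
  Insert 5 (step 9): P = [1, 2, 5] / [3, 6, 9] / [4, 7] / [8];  Q = [1, 5, 6] / [2, 7, 8] / [3, 9] / [4]
Final shape: (3, 3, 2, 1).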